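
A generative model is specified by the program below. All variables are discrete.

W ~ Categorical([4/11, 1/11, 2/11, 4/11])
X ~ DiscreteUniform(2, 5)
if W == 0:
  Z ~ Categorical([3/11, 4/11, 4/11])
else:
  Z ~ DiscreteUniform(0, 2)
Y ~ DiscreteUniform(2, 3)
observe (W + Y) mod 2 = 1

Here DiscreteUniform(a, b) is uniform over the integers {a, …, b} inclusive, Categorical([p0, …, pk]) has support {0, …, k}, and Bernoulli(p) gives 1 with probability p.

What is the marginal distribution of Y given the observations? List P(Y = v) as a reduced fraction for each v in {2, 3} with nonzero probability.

P(Y=2) = 5/11, P(Y=3) = 6/11

Enumerate traces; 48 have nonzero weight after conditioning:
  (W=0, X=2, Z=0, Y=3) weight 3/242
  (W=0, X=2, Z=1, Y=3) weight 2/121
  (W=0, X=2, Z=2, Y=3) weight 2/121
  (W=0, X=3, Z=0, Y=3) weight 3/242
  (W=0, X=3, Z=1, Y=3) weight 2/121
  (W=0, X=3, Z=2, Y=3) weight 2/121
  (W=0, X=4, Z=0, Y=3) weight 3/242
  (W=0, X=4, Z=1, Y=3) weight 2/121
  (W=1, X=2, Z=0, Y=2) weight 1/264
  … 39 more
Group by Y:
  weight(Y=2) = 5/22
  weight(Y=3) = 3/11
Total weight = 5/22 + 3/11 = 1/2
P(Y=2 | obs) = 5/22 / 1/2 = 5/11
P(Y=3 | obs) = 3/11 / 1/2 = 6/11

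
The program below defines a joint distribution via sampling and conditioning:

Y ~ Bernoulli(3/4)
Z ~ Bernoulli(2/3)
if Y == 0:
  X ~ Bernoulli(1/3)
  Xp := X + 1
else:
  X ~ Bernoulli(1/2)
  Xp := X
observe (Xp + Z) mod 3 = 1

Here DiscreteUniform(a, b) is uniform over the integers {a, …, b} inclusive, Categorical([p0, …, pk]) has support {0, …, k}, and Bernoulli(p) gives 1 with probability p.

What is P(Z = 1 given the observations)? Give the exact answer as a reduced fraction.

P(Z = 1 | obs) = 18/31

Enumerate traces; 3 have nonzero weight after conditioning:
  (Y=0, Z=0, X=0) weight 1/18
  (Y=1, Z=0, X=1) weight 1/8
  (Y=1, Z=1, X=0) weight 1/4
Group by Z:
  weight(Z=0) = 13/72
  weight(Z=1) = 1/4
Total weight = 13/72 + 1/4 = 31/72
P(Z=0 | obs) = 13/72 / 31/72 = 13/31
P(Z=1 | obs) = 1/4 / 31/72 = 18/31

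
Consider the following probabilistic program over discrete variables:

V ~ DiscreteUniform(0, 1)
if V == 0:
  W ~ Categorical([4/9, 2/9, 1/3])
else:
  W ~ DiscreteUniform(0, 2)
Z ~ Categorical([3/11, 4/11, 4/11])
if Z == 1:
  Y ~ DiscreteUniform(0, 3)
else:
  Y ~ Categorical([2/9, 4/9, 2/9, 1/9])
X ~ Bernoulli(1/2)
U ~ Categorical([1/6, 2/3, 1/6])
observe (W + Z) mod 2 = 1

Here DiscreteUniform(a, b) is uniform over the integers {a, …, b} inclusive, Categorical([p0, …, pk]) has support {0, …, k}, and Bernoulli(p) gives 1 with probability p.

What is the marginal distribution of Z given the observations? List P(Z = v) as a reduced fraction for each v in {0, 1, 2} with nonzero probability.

Enumerate traces; 192 have nonzero weight after conditioning:
  (V=0, W=0, Z=1, Y=0, X=0, U=0) weight 1/594
  (V=0, W=0, Z=1, Y=0, X=0, U=1) weight 2/297
  (V=0, W=0, Z=1, Y=0, X=0, U=2) weight 1/594
  (V=0, W=0, Z=1, Y=0, X=1, U=0) weight 1/594
  (V=0, W=0, Z=1, Y=0, X=1, U=1) weight 2/297
  (V=0, W=0, Z=1, Y=0, X=1, U=2) weight 1/594
  (V=0, W=0, Z=1, Y=1, X=0, U=0) weight 1/594
  (V=0, W=0, Z=1, Y=1, X=0, U=1) weight 2/297
  (V=0, W=1, Z=0, Y=0, X=0, U=0) weight 1/1782
  (V=0, W=1, Z=2, Y=0, X=0, U=0) weight 2/2673
  … 182 more
Group by Z:
  weight(Z=0) = 5/66
  weight(Z=1) = 26/99
  weight(Z=2) = 10/99
Total weight = 5/66 + 26/99 + 10/99 = 29/66
P(Z=0 | obs) = 5/66 / 29/66 = 5/29
P(Z=1 | obs) = 26/99 / 29/66 = 52/87
P(Z=2 | obs) = 10/99 / 29/66 = 20/87

P(Z=0) = 5/29, P(Z=1) = 52/87, P(Z=2) = 20/87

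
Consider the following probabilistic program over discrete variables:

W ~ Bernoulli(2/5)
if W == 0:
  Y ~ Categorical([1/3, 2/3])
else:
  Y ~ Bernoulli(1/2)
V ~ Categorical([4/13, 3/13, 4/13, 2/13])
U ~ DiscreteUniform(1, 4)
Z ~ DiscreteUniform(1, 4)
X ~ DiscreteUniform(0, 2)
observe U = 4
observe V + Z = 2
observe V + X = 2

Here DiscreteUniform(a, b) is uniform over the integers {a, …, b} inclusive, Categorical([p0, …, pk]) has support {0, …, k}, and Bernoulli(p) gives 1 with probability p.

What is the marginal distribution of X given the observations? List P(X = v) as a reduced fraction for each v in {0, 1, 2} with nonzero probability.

P(X=1) = 3/7, P(X=2) = 4/7

Enumerate traces; 8 have nonzero weight after conditioning:
  (W=0, Y=0, V=0, U=4, Z=2, X=2) weight 1/780
  (W=0, Y=0, V=1, U=4, Z=1, X=1) weight 1/1040
  (W=0, Y=1, V=0, U=4, Z=2, X=2) weight 1/390
  (W=0, Y=1, V=1, U=4, Z=1, X=1) weight 1/520
  (W=1, Y=0, V=0, U=4, Z=2, X=2) weight 1/780
  (W=1, Y=0, V=1, U=4, Z=1, X=1) weight 1/1040
  (W=1, Y=1, V=0, U=4, Z=2, X=2) weight 1/780
  (W=1, Y=1, V=1, U=4, Z=1, X=1) weight 1/1040
Group by X:
  weight(X=1) = 1/208
  weight(X=2) = 1/156
Total weight = 1/208 + 1/156 = 7/624
P(X=1 | obs) = 1/208 / 7/624 = 3/7
P(X=2 | obs) = 1/156 / 7/624 = 4/7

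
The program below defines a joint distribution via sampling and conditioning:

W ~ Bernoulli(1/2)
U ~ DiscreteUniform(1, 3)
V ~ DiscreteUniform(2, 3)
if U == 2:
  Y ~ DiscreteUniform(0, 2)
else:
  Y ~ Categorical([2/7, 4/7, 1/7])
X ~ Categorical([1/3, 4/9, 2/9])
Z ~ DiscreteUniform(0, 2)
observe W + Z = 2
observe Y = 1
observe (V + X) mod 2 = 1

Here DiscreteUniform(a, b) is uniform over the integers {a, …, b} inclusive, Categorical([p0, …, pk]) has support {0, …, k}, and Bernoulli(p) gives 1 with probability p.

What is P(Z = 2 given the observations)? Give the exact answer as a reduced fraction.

P(Z = 2 | obs) = 1/2

Enumerate traces; 18 have nonzero weight after conditioning:
  (W=0, U=1, V=2, Y=1, X=1, Z=2) weight 4/567
  (W=0, U=1, V=3, Y=1, X=0, Z=2) weight 1/189
  (W=0, U=1, V=3, Y=1, X=2, Z=2) weight 2/567
  (W=0, U=2, V=2, Y=1, X=1, Z=2) weight 1/243
  (W=0, U=2, V=3, Y=1, X=0, Z=2) weight 1/324
  (W=0, U=2, V=3, Y=1, X=2, Z=2) weight 1/486
  (W=0, U=3, V=2, Y=1, X=1, Z=2) weight 4/567
  (W=0, U=3, V=3, Y=1, X=0, Z=2) weight 1/189
  (W=1, U=1, V=2, Y=1, X=1, Z=1) weight 4/567
  … 9 more
Group by Z:
  weight(Z=1) = 31/756
  weight(Z=2) = 31/756
Total weight = 31/756 + 31/756 = 31/378
P(Z=1 | obs) = 31/756 / 31/378 = 1/2
P(Z=2 | obs) = 31/756 / 31/378 = 1/2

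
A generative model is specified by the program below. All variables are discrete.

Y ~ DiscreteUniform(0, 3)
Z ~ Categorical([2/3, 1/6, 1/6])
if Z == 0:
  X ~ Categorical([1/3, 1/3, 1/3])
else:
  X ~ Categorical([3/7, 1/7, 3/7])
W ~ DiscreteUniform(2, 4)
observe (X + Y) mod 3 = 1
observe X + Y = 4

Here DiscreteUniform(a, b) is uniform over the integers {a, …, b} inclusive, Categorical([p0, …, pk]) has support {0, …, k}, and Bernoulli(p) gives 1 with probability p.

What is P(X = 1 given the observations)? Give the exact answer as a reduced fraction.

P(X = 1 | obs) = 17/40

Enumerate traces; 18 have nonzero weight after conditioning:
  (Y=2, Z=0, X=2, W=2) weight 1/54
  (Y=2, Z=0, X=2, W=3) weight 1/54
  (Y=2, Z=0, X=2, W=4) weight 1/54
  (Y=2, Z=1, X=2, W=2) weight 1/168
  (Y=2, Z=1, X=2, W=3) weight 1/168
  (Y=2, Z=1, X=2, W=4) weight 1/168
  (Y=2, Z=2, X=2, W=2) weight 1/168
  (Y=2, Z=2, X=2, W=3) weight 1/168
  (Y=3, Z=0, X=1, W=2) weight 1/54
  … 9 more
Group by X:
  weight(X=1) = 17/252
  weight(X=2) = 23/252
Total weight = 17/252 + 23/252 = 10/63
P(X=1 | obs) = 17/252 / 10/63 = 17/40
P(X=2 | obs) = 23/252 / 10/63 = 23/40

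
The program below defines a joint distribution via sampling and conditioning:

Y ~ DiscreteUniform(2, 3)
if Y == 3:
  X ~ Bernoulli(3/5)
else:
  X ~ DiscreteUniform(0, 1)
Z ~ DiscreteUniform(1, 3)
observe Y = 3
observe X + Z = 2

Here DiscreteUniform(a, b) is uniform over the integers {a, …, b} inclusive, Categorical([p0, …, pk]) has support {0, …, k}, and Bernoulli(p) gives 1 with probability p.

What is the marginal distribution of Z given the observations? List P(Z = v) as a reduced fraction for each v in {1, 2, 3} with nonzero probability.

Enumerate traces; 2 have nonzero weight after conditioning:
  (Y=3, X=0, Z=2) weight 1/15
  (Y=3, X=1, Z=1) weight 1/10
Group by Z:
  weight(Z=1) = 1/10
  weight(Z=2) = 1/15
Total weight = 1/10 + 1/15 = 1/6
P(Z=1 | obs) = 1/10 / 1/6 = 3/5
P(Z=2 | obs) = 1/15 / 1/6 = 2/5

P(Z=1) = 3/5, P(Z=2) = 2/5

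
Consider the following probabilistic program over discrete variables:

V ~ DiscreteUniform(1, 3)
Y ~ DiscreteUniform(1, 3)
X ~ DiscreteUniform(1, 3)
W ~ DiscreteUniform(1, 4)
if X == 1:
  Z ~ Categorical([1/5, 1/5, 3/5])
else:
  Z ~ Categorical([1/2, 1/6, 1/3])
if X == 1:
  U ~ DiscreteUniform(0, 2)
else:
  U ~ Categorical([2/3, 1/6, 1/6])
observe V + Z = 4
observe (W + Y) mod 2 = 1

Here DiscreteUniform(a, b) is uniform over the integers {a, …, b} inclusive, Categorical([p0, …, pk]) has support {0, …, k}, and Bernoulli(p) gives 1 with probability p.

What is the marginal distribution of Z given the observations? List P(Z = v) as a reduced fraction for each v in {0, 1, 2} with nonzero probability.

Enumerate traces; 108 have nonzero weight after conditioning:
  (V=2, Y=1, X=1, W=2, Z=2, U=0) weight 1/540
  (V=2, Y=1, X=1, W=2, Z=2, U=1) weight 1/540
  (V=2, Y=1, X=1, W=2, Z=2, U=2) weight 1/540
  (V=2, Y=1, X=1, W=4, Z=2, U=0) weight 1/540
  (V=2, Y=1, X=1, W=4, Z=2, U=1) weight 1/540
  (V=2, Y=1, X=1, W=4, Z=2, U=2) weight 1/540
  (V=2, Y=1, X=2, W=2, Z=2, U=0) weight 1/486
  (V=2, Y=1, X=2, W=2, Z=2, U=1) weight 1/1944
  (V=3, Y=1, X=1, W=2, Z=1, U=0) weight 1/1620
  … 99 more
Group by Z:
  weight(Z=1) = 4/135
  weight(Z=2) = 19/270
Total weight = 4/135 + 19/270 = 1/10
P(Z=1 | obs) = 4/135 / 1/10 = 8/27
P(Z=2 | obs) = 19/270 / 1/10 = 19/27

P(Z=1) = 8/27, P(Z=2) = 19/27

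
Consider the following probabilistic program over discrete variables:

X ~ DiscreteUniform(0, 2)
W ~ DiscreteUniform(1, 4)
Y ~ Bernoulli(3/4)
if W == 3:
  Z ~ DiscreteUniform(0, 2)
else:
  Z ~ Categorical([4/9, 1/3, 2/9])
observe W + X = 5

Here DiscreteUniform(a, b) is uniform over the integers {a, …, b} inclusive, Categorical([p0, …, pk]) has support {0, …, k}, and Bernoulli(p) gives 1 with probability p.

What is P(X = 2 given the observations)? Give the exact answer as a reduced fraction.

Enumerate traces; 12 have nonzero weight after conditioning:
  (X=1, W=4, Y=0, Z=0) weight 1/108
  (X=1, W=4, Y=0, Z=1) weight 1/144
  (X=1, W=4, Y=0, Z=2) weight 1/216
  (X=1, W=4, Y=1, Z=0) weight 1/36
  (X=1, W=4, Y=1, Z=1) weight 1/48
  (X=1, W=4, Y=1, Z=2) weight 1/72
  (X=2, W=3, Y=0, Z=0) weight 1/144
  (X=2, W=3, Y=0, Z=1) weight 1/144
  … 4 more
Group by X:
  weight(X=1) = 1/12
  weight(X=2) = 1/12
Total weight = 1/12 + 1/12 = 1/6
P(X=1 | obs) = 1/12 / 1/6 = 1/2
P(X=2 | obs) = 1/12 / 1/6 = 1/2

P(X = 2 | obs) = 1/2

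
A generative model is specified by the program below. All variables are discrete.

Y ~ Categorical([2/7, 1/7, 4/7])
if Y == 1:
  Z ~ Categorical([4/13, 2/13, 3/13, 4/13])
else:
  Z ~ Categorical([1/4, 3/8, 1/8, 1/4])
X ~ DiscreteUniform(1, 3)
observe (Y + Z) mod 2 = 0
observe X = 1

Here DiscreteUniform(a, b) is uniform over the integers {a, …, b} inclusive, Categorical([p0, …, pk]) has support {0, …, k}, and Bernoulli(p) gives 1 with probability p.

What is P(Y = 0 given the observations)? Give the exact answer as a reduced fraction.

Enumerate traces; 6 have nonzero weight after conditioning:
  (Y=0, Z=0, X=1) weight 1/42
  (Y=0, Z=2, X=1) weight 1/84
  (Y=1, Z=1, X=1) weight 2/273
  (Y=1, Z=3, X=1) weight 4/273
  (Y=2, Z=0, X=1) weight 1/21
  (Y=2, Z=2, X=1) weight 1/42
Group by Y:
  weight(Y=0) = 1/28
  weight(Y=1) = 2/91
  weight(Y=2) = 1/14
Total weight = 1/28 + 2/91 + 1/14 = 47/364
P(Y=0 | obs) = 1/28 / 47/364 = 13/47
P(Y=1 | obs) = 2/91 / 47/364 = 8/47
P(Y=2 | obs) = 1/14 / 47/364 = 26/47

P(Y = 0 | obs) = 13/47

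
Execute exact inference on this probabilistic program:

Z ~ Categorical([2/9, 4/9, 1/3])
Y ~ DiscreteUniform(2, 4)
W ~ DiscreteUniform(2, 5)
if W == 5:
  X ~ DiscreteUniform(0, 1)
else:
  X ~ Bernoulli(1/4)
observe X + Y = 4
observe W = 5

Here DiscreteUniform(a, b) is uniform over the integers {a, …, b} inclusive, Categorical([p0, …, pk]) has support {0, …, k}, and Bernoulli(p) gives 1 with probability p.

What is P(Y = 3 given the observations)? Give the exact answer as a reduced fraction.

P(Y = 3 | obs) = 1/2

Enumerate traces; 6 have nonzero weight after conditioning:
  (Z=0, Y=3, W=5, X=1) weight 1/108
  (Z=0, Y=4, W=5, X=0) weight 1/108
  (Z=1, Y=3, W=5, X=1) weight 1/54
  (Z=1, Y=4, W=5, X=0) weight 1/54
  (Z=2, Y=3, W=5, X=1) weight 1/72
  (Z=2, Y=4, W=5, X=0) weight 1/72
Group by Y:
  weight(Y=3) = 1/24
  weight(Y=4) = 1/24
Total weight = 1/24 + 1/24 = 1/12
P(Y=3 | obs) = 1/24 / 1/12 = 1/2
P(Y=4 | obs) = 1/24 / 1/12 = 1/2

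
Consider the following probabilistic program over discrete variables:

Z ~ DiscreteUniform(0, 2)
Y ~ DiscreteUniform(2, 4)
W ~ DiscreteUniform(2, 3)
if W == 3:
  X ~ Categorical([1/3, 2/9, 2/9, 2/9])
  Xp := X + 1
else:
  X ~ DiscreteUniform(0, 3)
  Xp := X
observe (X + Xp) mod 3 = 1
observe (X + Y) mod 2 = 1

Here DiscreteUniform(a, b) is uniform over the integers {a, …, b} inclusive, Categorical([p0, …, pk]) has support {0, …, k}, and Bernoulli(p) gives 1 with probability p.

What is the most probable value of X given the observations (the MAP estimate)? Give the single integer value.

argmax_v P(X = v | obs) = 3

Enumerate traces; 12 have nonzero weight after conditioning:
  (Z=0, Y=2, W=3, X=3) weight 1/81
  (Z=0, Y=3, W=2, X=2) weight 1/72
  (Z=0, Y=3, W=3, X=0) weight 1/54
  (Z=0, Y=4, W=3, X=3) weight 1/81
  (Z=1, Y=2, W=3, X=3) weight 1/81
  (Z=1, Y=3, W=2, X=2) weight 1/72
  (Z=1, Y=3, W=3, X=0) weight 1/54
  (Z=1, Y=4, W=3, X=3) weight 1/81
  … 4 more
Group by X:
  weight(X=0) = 1/18
  weight(X=2) = 1/24
  weight(X=3) = 2/27
Total weight = 1/18 + 1/24 + 2/27 = 37/216
P(X=0 | obs) = 1/18 / 37/216 = 12/37
P(X=2 | obs) = 1/24 / 37/216 = 9/37
P(X=3 | obs) = 2/27 / 37/216 = 16/37
argmax = 3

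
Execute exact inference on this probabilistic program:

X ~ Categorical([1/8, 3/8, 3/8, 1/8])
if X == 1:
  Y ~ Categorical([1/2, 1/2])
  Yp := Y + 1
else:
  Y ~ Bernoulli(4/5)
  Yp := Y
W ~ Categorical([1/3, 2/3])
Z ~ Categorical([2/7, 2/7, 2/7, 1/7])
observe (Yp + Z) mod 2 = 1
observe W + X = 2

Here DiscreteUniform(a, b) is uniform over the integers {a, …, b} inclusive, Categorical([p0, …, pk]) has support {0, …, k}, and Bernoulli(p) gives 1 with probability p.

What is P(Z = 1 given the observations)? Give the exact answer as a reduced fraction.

P(Z = 1 | obs) = 2/9

Enumerate traces; 8 have nonzero weight after conditioning:
  (X=1, Y=0, W=1, Z=0) weight 1/28
  (X=1, Y=0, W=1, Z=2) weight 1/28
  (X=1, Y=1, W=1, Z=1) weight 1/28
  (X=1, Y=1, W=1, Z=3) weight 1/56
  (X=2, Y=0, W=0, Z=1) weight 1/140
  (X=2, Y=0, W=0, Z=3) weight 1/280
  (X=2, Y=1, W=0, Z=0) weight 1/35
  (X=2, Y=1, W=0, Z=2) weight 1/35
Group by Z:
  weight(Z=0) = 9/140
  weight(Z=1) = 3/70
  weight(Z=2) = 9/140
  weight(Z=3) = 3/140
Total weight = 9/140 + 3/70 + 9/140 + 3/140 = 27/140
P(Z=0 | obs) = 9/140 / 27/140 = 1/3
P(Z=1 | obs) = 3/70 / 27/140 = 2/9
P(Z=2 | obs) = 9/140 / 27/140 = 1/3
P(Z=3 | obs) = 3/140 / 27/140 = 1/9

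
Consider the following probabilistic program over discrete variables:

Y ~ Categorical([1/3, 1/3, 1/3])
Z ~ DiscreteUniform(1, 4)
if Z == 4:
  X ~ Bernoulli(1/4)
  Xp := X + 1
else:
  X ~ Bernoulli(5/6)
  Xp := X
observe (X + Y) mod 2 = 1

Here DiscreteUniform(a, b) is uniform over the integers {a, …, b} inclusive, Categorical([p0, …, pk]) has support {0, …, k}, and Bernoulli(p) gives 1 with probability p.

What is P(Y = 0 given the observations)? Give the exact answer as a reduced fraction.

P(Y = 0 | obs) = 11/27

Enumerate traces; 12 have nonzero weight after conditioning:
  (Y=0, Z=1, X=1) weight 5/72
  (Y=0, Z=2, X=1) weight 5/72
  (Y=0, Z=3, X=1) weight 5/72
  (Y=0, Z=4, X=1) weight 1/48
  (Y=1, Z=1, X=0) weight 1/72
  (Y=1, Z=2, X=0) weight 1/72
  (Y=1, Z=3, X=0) weight 1/72
  (Y=1, Z=4, X=0) weight 1/16
  (Y=2, Z=1, X=1) weight 5/72
  … 3 more
Group by Y:
  weight(Y=0) = 11/48
  weight(Y=1) = 5/48
  weight(Y=2) = 11/48
Total weight = 11/48 + 5/48 + 11/48 = 9/16
P(Y=0 | obs) = 11/48 / 9/16 = 11/27
P(Y=1 | obs) = 5/48 / 9/16 = 5/27
P(Y=2 | obs) = 11/48 / 9/16 = 11/27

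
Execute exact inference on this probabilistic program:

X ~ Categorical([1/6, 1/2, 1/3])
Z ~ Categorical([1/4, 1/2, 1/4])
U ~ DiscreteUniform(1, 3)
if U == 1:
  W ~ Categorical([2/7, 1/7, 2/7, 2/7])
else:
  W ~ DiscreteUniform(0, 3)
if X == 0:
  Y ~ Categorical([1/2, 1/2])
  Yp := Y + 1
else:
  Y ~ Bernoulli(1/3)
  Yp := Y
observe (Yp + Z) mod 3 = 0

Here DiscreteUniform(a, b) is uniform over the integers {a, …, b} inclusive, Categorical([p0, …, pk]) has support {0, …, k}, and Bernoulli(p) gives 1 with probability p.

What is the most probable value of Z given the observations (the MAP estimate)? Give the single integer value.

Enumerate traces; 72 have nonzero weight after conditioning:
  (X=0, Z=1, U=1, W=0, Y=1) weight 1/252
  (X=0, Z=1, U=1, W=1, Y=1) weight 1/504
  (X=0, Z=1, U=1, W=2, Y=1) weight 1/252
  (X=0, Z=1, U=1, W=3, Y=1) weight 1/252
  (X=0, Z=1, U=2, W=0, Y=1) weight 1/288
  (X=0, Z=1, U=2, W=1, Y=1) weight 1/288
  (X=0, Z=1, U=2, W=2, Y=1) weight 1/288
  (X=0, Z=1, U=2, W=3, Y=1) weight 1/288
  (X=0, Z=2, U=1, W=0, Y=0) weight 1/504
  (X=1, Z=0, U=1, W=0, Y=0) weight 1/126
  … 62 more
Group by Z:
  weight(Z=0) = 5/36
  weight(Z=1) = 1/24
  weight(Z=2) = 13/144
Total weight = 5/36 + 1/24 + 13/144 = 13/48
P(Z=0 | obs) = 5/36 / 13/48 = 20/39
P(Z=1 | obs) = 1/24 / 13/48 = 2/13
P(Z=2 | obs) = 13/144 / 13/48 = 1/3
argmax = 0

argmax_v P(Z = v | obs) = 0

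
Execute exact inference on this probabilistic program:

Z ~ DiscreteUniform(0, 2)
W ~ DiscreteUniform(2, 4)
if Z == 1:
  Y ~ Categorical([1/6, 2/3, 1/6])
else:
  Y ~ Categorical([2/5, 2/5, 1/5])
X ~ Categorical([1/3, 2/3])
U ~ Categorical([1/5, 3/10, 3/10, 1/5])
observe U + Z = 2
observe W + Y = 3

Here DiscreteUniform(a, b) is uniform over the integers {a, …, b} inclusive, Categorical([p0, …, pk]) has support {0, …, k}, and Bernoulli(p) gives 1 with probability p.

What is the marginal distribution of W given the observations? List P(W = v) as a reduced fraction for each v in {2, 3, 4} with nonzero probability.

Enumerate traces; 12 have nonzero weight after conditioning:
  (Z=0, W=2, Y=1, X=0, U=2) weight 1/225
  (Z=0, W=2, Y=1, X=1, U=2) weight 2/225
  (Z=0, W=3, Y=0, X=0, U=2) weight 1/225
  (Z=0, W=3, Y=0, X=1, U=2) weight 2/225
  (Z=1, W=2, Y=1, X=0, U=1) weight 1/135
  (Z=1, W=2, Y=1, X=1, U=1) weight 2/135
  (Z=1, W=3, Y=0, X=0, U=1) weight 1/540
  (Z=1, W=3, Y=0, X=1, U=1) weight 1/270
  … 4 more
Group by W:
  weight(W=2) = 2/45
  weight(W=3) = 1/36
Total weight = 2/45 + 1/36 = 13/180
P(W=2 | obs) = 2/45 / 13/180 = 8/13
P(W=3 | obs) = 1/36 / 13/180 = 5/13

P(W=2) = 8/13, P(W=3) = 5/13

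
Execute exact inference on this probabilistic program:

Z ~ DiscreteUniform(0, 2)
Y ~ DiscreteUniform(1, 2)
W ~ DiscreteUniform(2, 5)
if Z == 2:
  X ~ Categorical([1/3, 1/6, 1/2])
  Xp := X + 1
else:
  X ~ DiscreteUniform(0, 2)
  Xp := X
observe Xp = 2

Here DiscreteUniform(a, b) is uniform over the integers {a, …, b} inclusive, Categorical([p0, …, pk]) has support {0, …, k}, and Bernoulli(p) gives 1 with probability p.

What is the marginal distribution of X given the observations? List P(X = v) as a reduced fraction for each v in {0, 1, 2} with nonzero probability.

P(X=1) = 1/5, P(X=2) = 4/5

Enumerate traces; 24 have nonzero weight after conditioning:
  (Z=0, Y=1, W=2, X=2) weight 1/72
  (Z=0, Y=1, W=3, X=2) weight 1/72
  (Z=0, Y=1, W=4, X=2) weight 1/72
  (Z=0, Y=1, W=5, X=2) weight 1/72
  (Z=0, Y=2, W=2, X=2) weight 1/72
  (Z=0, Y=2, W=3, X=2) weight 1/72
  (Z=0, Y=2, W=4, X=2) weight 1/72
  (Z=0, Y=2, W=5, X=2) weight 1/72
  (Z=2, Y=1, W=2, X=1) weight 1/144
  … 15 more
Group by X:
  weight(X=1) = 1/18
  weight(X=2) = 2/9
Total weight = 1/18 + 2/9 = 5/18
P(X=1 | obs) = 1/18 / 5/18 = 1/5
P(X=2 | obs) = 2/9 / 5/18 = 4/5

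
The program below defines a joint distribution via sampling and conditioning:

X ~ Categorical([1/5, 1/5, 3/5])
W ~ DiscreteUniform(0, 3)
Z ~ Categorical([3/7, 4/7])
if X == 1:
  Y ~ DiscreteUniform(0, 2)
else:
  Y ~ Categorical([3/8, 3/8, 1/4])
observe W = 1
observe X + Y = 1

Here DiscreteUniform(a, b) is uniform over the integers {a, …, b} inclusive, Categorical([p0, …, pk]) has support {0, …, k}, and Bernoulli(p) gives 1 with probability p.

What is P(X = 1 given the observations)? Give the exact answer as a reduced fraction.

P(X = 1 | obs) = 8/17

Enumerate traces; 4 have nonzero weight after conditioning:
  (X=0, W=1, Z=0, Y=1) weight 9/1120
  (X=0, W=1, Z=1, Y=1) weight 3/280
  (X=1, W=1, Z=0, Y=0) weight 1/140
  (X=1, W=1, Z=1, Y=0) weight 1/105
Group by X:
  weight(X=0) = 3/160
  weight(X=1) = 1/60
Total weight = 3/160 + 1/60 = 17/480
P(X=0 | obs) = 3/160 / 17/480 = 9/17
P(X=1 | obs) = 1/60 / 17/480 = 8/17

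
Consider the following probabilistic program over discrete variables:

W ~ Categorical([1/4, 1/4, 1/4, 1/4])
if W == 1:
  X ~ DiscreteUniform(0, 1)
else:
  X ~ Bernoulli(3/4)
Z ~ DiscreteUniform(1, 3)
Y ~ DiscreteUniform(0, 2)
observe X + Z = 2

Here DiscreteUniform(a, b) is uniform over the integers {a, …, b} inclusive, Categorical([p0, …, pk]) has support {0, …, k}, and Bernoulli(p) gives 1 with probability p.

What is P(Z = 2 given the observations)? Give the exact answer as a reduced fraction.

Enumerate traces; 24 have nonzero weight after conditioning:
  (W=0, X=0, Z=2, Y=0) weight 1/144
  (W=0, X=0, Z=2, Y=1) weight 1/144
  (W=0, X=0, Z=2, Y=2) weight 1/144
  (W=0, X=1, Z=1, Y=0) weight 1/48
  (W=0, X=1, Z=1, Y=1) weight 1/48
  (W=0, X=1, Z=1, Y=2) weight 1/48
  (W=1, X=0, Z=2, Y=0) weight 1/72
  (W=1, X=0, Z=2, Y=1) weight 1/72
  … 16 more
Group by Z:
  weight(Z=1) = 11/48
  weight(Z=2) = 5/48
Total weight = 11/48 + 5/48 = 1/3
P(Z=1 | obs) = 11/48 / 1/3 = 11/16
P(Z=2 | obs) = 5/48 / 1/3 = 5/16

P(Z = 2 | obs) = 5/16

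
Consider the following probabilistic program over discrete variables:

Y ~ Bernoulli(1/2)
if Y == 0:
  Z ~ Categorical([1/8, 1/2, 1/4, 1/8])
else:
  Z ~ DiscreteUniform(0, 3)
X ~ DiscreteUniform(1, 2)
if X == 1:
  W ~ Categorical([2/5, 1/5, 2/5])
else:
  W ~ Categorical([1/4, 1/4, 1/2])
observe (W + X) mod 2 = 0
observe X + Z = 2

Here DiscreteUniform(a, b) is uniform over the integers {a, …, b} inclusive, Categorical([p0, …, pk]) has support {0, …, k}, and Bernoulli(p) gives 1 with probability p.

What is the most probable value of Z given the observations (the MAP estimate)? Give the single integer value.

argmax_v P(Z = v | obs) = 0

Enumerate traces; 6 have nonzero weight after conditioning:
  (Y=0, Z=0, X=2, W=0) weight 1/128
  (Y=0, Z=0, X=2, W=2) weight 1/64
  (Y=0, Z=1, X=1, W=1) weight 1/40
  (Y=1, Z=0, X=2, W=0) weight 1/64
  (Y=1, Z=0, X=2, W=2) weight 1/32
  (Y=1, Z=1, X=1, W=1) weight 1/80
Group by Z:
  weight(Z=0) = 9/128
  weight(Z=1) = 3/80
Total weight = 9/128 + 3/80 = 69/640
P(Z=0 | obs) = 9/128 / 69/640 = 15/23
P(Z=1 | obs) = 3/80 / 69/640 = 8/23
argmax = 0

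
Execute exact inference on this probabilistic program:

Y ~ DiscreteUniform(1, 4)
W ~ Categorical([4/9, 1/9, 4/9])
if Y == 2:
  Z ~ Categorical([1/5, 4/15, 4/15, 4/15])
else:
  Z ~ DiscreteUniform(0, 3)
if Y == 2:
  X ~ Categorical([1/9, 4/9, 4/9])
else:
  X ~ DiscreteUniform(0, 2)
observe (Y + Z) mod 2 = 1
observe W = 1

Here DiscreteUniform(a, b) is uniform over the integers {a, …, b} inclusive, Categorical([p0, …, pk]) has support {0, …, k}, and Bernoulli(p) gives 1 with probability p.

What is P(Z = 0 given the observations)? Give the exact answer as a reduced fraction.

Enumerate traces; 24 have nonzero weight after conditioning:
  (Y=1, W=1, Z=0, X=0) weight 1/432
  (Y=1, W=1, Z=0, X=1) weight 1/432
  (Y=1, W=1, Z=0, X=2) weight 1/432
  (Y=1, W=1, Z=2, X=0) weight 1/432
  (Y=1, W=1, Z=2, X=1) weight 1/432
  (Y=1, W=1, Z=2, X=2) weight 1/432
  (Y=2, W=1, Z=1, X=0) weight 1/1215
  (Y=2, W=1, Z=1, X=1) weight 4/1215
  (Y=2, W=1, Z=3, X=0) weight 1/1215
  … 15 more
Group by Z:
  weight(Z=0) = 1/72
  weight(Z=1) = 31/2160
  weight(Z=2) = 1/72
  weight(Z=3) = 31/2160
Total weight = 1/72 + 31/2160 + 1/72 + 31/2160 = 61/1080
P(Z=0 | obs) = 1/72 / 61/1080 = 15/61
P(Z=1 | obs) = 31/2160 / 61/1080 = 31/122
P(Z=2 | obs) = 1/72 / 61/1080 = 15/61
P(Z=3 | obs) = 31/2160 / 61/1080 = 31/122

P(Z = 0 | obs) = 15/61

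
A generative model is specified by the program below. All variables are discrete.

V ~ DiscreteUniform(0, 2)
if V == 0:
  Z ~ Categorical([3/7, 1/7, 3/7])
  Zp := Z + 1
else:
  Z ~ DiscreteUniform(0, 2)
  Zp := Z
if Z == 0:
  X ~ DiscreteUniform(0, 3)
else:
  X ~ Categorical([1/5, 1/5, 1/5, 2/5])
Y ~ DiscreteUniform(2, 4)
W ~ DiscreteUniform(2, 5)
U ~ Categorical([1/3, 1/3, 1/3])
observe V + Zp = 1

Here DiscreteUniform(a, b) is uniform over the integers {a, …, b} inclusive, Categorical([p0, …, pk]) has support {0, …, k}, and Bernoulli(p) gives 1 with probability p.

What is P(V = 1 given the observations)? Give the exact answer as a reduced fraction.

P(V = 1 | obs) = 7/16

Enumerate traces; 288 have nonzero weight after conditioning:
  (V=0, Z=0, X=0, Y=2, W=2, U=0) weight 1/1008
  (V=0, Z=0, X=0, Y=2, W=2, U=1) weight 1/1008
  (V=0, Z=0, X=0, Y=2, W=2, U=2) weight 1/1008
  (V=0, Z=0, X=0, Y=2, W=3, U=0) weight 1/1008
  (V=0, Z=0, X=0, Y=2, W=3, U=1) weight 1/1008
  (V=0, Z=0, X=0, Y=2, W=3, U=2) weight 1/1008
  (V=0, Z=0, X=0, Y=2, W=4, U=0) weight 1/1008
  (V=0, Z=0, X=0, Y=2, W=4, U=1) weight 1/1008
  (V=1, Z=0, X=0, Y=2, W=2, U=0) weight 1/1296
  … 279 more
Group by V:
  weight(V=0) = 1/7
  weight(V=1) = 1/9
Total weight = 1/7 + 1/9 = 16/63
P(V=0 | obs) = 1/7 / 16/63 = 9/16
P(V=1 | obs) = 1/9 / 16/63 = 7/16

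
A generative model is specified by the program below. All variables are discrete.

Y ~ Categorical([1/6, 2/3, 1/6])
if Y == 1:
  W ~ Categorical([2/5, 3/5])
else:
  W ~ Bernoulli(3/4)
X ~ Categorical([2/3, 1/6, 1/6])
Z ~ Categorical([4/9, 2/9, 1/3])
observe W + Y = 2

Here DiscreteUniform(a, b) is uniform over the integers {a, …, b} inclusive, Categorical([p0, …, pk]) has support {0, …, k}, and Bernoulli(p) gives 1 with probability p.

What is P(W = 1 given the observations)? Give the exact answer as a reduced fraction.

Enumerate traces; 18 have nonzero weight after conditioning:
  (Y=1, W=1, X=0, Z=0) weight 16/135
  (Y=1, W=1, X=0, Z=1) weight 8/135
  (Y=1, W=1, X=0, Z=2) weight 4/45
  (Y=1, W=1, X=1, Z=0) weight 4/135
  (Y=1, W=1, X=1, Z=1) weight 2/135
  (Y=1, W=1, X=1, Z=2) weight 1/45
  (Y=1, W=1, X=2, Z=0) weight 4/135
  (Y=1, W=1, X=2, Z=1) weight 2/135
  (Y=2, W=0, X=0, Z=0) weight 1/81
  … 9 more
Group by W:
  weight(W=0) = 1/24
  weight(W=1) = 2/5
Total weight = 1/24 + 2/5 = 53/120
P(W=0 | obs) = 1/24 / 53/120 = 5/53
P(W=1 | obs) = 2/5 / 53/120 = 48/53

P(W = 1 | obs) = 48/53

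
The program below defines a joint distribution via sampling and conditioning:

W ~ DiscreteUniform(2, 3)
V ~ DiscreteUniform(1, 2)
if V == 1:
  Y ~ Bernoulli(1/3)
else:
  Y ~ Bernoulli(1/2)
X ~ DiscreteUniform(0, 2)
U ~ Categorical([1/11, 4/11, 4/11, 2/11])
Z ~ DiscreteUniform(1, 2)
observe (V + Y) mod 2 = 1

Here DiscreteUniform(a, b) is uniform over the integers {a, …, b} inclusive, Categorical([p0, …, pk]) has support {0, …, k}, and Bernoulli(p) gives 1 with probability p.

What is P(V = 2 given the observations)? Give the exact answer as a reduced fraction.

P(V = 2 | obs) = 3/7

Enumerate traces; 96 have nonzero weight after conditioning:
  (W=2, V=1, Y=0, X=0, U=0, Z=1) weight 1/396
  (W=2, V=1, Y=0, X=0, U=0, Z=2) weight 1/396
  (W=2, V=1, Y=0, X=0, U=1, Z=1) weight 1/99
  (W=2, V=1, Y=0, X=0, U=1, Z=2) weight 1/99
  (W=2, V=1, Y=0, X=0, U=2, Z=1) weight 1/99
  (W=2, V=1, Y=0, X=0, U=2, Z=2) weight 1/99
  (W=2, V=1, Y=0, X=0, U=3, Z=1) weight 1/198
  (W=2, V=1, Y=0, X=0, U=3, Z=2) weight 1/198
  (W=2, V=2, Y=1, X=0, U=0, Z=1) weight 1/528
  … 87 more
Group by V:
  weight(V=1) = 1/3
  weight(V=2) = 1/4
Total weight = 1/3 + 1/4 = 7/12
P(V=1 | obs) = 1/3 / 7/12 = 4/7
P(V=2 | obs) = 1/4 / 7/12 = 3/7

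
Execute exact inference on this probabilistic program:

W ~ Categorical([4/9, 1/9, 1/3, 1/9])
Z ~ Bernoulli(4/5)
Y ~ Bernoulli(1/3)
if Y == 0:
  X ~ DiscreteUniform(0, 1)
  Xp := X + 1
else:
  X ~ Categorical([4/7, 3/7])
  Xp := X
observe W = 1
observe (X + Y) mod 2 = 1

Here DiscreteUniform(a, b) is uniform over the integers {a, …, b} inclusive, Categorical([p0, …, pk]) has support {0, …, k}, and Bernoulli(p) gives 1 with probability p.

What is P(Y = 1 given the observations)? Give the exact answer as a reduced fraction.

Enumerate traces; 4 have nonzero weight after conditioning:
  (W=1, Z=0, Y=0, X=1) weight 1/135
  (W=1, Z=0, Y=1, X=0) weight 4/945
  (W=1, Z=1, Y=0, X=1) weight 4/135
  (W=1, Z=1, Y=1, X=0) weight 16/945
Group by Y:
  weight(Y=0) = 1/27
  weight(Y=1) = 4/189
Total weight = 1/27 + 4/189 = 11/189
P(Y=0 | obs) = 1/27 / 11/189 = 7/11
P(Y=1 | obs) = 4/189 / 11/189 = 4/11

P(Y = 1 | obs) = 4/11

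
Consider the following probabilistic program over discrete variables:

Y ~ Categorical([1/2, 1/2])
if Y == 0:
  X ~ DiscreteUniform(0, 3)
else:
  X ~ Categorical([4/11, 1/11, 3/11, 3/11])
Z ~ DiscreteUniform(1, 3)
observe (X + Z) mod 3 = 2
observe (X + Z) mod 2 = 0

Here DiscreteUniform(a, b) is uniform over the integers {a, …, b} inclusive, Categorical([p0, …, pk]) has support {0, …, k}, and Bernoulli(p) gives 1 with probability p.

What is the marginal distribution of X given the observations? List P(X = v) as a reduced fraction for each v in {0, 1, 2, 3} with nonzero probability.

P(X=0) = 9/14, P(X=1) = 5/14

Enumerate traces; 4 have nonzero weight after conditioning:
  (Y=0, X=0, Z=2) weight 1/24
  (Y=0, X=1, Z=1) weight 1/24
  (Y=1, X=0, Z=2) weight 2/33
  (Y=1, X=1, Z=1) weight 1/66
Group by X:
  weight(X=0) = 9/88
  weight(X=1) = 5/88
Total weight = 9/88 + 5/88 = 7/44
P(X=0 | obs) = 9/88 / 7/44 = 9/14
P(X=1 | obs) = 5/88 / 7/44 = 5/14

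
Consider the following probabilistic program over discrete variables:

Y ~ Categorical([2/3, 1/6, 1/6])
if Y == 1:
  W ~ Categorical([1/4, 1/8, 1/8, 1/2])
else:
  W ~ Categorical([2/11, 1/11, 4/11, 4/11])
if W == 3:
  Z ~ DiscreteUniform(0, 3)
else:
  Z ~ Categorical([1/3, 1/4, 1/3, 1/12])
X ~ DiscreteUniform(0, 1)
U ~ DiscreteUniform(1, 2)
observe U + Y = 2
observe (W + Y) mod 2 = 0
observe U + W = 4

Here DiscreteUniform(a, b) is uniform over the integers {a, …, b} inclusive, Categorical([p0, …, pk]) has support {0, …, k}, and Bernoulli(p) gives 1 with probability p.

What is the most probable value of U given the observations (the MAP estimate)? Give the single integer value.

argmax_v P(U = v | obs) = 2

Enumerate traces; 16 have nonzero weight after conditioning:
  (Y=0, W=2, Z=0, X=0, U=2) weight 2/99
  (Y=0, W=2, Z=0, X=1, U=2) weight 2/99
  (Y=0, W=2, Z=1, X=0, U=2) weight 1/66
  (Y=0, W=2, Z=1, X=1, U=2) weight 1/66
  (Y=0, W=2, Z=2, X=0, U=2) weight 2/99
  (Y=0, W=2, Z=2, X=1, U=2) weight 2/99
  (Y=0, W=2, Z=3, X=0, U=2) weight 1/198
  (Y=0, W=2, Z=3, X=1, U=2) weight 1/198
  (Y=1, W=3, Z=0, X=0, U=1) weight 1/192
  … 7 more
Group by U:
  weight(U=1) = 1/24
  weight(U=2) = 4/33
Total weight = 1/24 + 4/33 = 43/264
P(U=1 | obs) = 1/24 / 43/264 = 11/43
P(U=2 | obs) = 4/33 / 43/264 = 32/43
argmax = 2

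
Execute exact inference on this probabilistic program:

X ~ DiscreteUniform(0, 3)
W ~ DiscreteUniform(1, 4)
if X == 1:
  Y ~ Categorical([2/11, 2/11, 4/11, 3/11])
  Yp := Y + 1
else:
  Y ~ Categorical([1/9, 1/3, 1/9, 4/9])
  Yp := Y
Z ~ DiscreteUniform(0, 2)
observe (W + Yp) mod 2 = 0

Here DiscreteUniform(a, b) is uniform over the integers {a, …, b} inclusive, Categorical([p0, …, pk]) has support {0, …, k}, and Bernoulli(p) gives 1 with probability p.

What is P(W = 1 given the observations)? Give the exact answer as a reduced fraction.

P(W = 1 | obs) = 95/264

Enumerate traces; 96 have nonzero weight after conditioning:
  (X=0, W=1, Y=1, Z=0) weight 1/144
  (X=0, W=1, Y=1, Z=1) weight 1/144
  (X=0, W=1, Y=1, Z=2) weight 1/144
  (X=0, W=1, Y=3, Z=0) weight 1/108
  (X=0, W=1, Y=3, Z=1) weight 1/108
  (X=0, W=1, Y=3, Z=2) weight 1/108
  (X=0, W=2, Y=0, Z=0) weight 1/432
  (X=0, W=2, Y=0, Z=1) weight 1/432
  (X=0, W=3, Y=1, Z=0) weight 1/144
  (X=0, W=4, Y=0, Z=0) weight 1/432
  … 86 more
Group by W:
  weight(W=1) = 95/528
  weight(W=2) = 37/528
  weight(W=3) = 95/528
  weight(W=4) = 37/528
Total weight = 95/528 + 37/528 + 95/528 + 37/528 = 1/2
P(W=1 | obs) = 95/528 / 1/2 = 95/264
P(W=2 | obs) = 37/528 / 1/2 = 37/264
P(W=3 | obs) = 95/528 / 1/2 = 95/264
P(W=4 | obs) = 37/528 / 1/2 = 37/264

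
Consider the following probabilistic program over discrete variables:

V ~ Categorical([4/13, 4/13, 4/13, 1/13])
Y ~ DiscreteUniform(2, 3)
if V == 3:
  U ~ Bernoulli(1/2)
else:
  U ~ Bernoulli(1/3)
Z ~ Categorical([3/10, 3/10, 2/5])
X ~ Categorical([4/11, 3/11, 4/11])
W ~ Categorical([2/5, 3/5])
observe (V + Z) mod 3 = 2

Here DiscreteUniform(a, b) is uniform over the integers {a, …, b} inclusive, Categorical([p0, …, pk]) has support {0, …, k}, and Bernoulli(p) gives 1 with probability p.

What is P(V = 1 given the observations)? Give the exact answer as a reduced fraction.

P(V = 1 | obs) = 3/11

Enumerate traces; 96 have nonzero weight after conditioning:
  (V=0, Y=2, U=0, Z=2, X=0, W=0) weight 64/10725
  (V=0, Y=2, U=0, Z=2, X=0, W=1) weight 32/3575
  (V=0, Y=2, U=0, Z=2, X=1, W=0) weight 16/3575
  (V=0, Y=2, U=0, Z=2, X=1, W=1) weight 24/3575
  (V=0, Y=2, U=0, Z=2, X=2, W=0) weight 64/10725
  (V=0, Y=2, U=0, Z=2, X=2, W=1) weight 32/3575
  (V=0, Y=2, U=1, Z=2, X=0, W=0) weight 32/10725
  (V=0, Y=2, U=1, Z=2, X=0, W=1) weight 16/3575
  (V=1, Y=2, U=0, Z=1, X=0, W=0) weight 16/3575
  (V=2, Y=2, U=0, Z=0, X=0, W=0) weight 16/3575
  … 86 more
Group by V:
  weight(V=0) = 8/65
  weight(V=1) = 6/65
  weight(V=2) = 6/65
  weight(V=3) = 2/65
Total weight = 8/65 + 6/65 + 6/65 + 2/65 = 22/65
P(V=0 | obs) = 8/65 / 22/65 = 4/11
P(V=1 | obs) = 6/65 / 22/65 = 3/11
P(V=2 | obs) = 6/65 / 22/65 = 3/11
P(V=3 | obs) = 2/65 / 22/65 = 1/11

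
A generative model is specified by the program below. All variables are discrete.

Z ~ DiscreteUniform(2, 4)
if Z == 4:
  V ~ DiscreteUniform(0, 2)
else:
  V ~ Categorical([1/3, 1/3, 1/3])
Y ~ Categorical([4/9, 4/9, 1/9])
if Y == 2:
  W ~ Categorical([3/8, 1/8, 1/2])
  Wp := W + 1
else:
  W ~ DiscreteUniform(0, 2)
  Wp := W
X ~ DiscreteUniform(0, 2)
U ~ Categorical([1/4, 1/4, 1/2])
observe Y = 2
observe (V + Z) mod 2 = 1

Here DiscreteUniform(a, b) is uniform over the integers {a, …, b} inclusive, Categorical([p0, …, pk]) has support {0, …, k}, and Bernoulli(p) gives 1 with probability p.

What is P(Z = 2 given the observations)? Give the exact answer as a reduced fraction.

Enumerate traces; 108 have nonzero weight after conditioning:
  (Z=2, V=1, Y=2, W=0, X=0, U=0) weight 1/2592
  (Z=2, V=1, Y=2, W=0, X=0, U=1) weight 1/2592
  (Z=2, V=1, Y=2, W=0, X=0, U=2) weight 1/1296
  (Z=2, V=1, Y=2, W=0, X=1, U=0) weight 1/2592
  (Z=2, V=1, Y=2, W=0, X=1, U=1) weight 1/2592
  (Z=2, V=1, Y=2, W=0, X=1, U=2) weight 1/1296
  (Z=2, V=1, Y=2, W=0, X=2, U=0) weight 1/2592
  (Z=2, V=1, Y=2, W=0, X=2, U=1) weight 1/2592
  (Z=3, V=0, Y=2, W=0, X=0, U=0) weight 1/2592
  (Z=4, V=1, Y=2, W=0, X=0, U=0) weight 1/2592
  … 98 more
Group by Z:
  weight(Z=2) = 1/81
  weight(Z=3) = 2/81
  weight(Z=4) = 1/81
Total weight = 1/81 + 2/81 + 1/81 = 4/81
P(Z=2 | obs) = 1/81 / 4/81 = 1/4
P(Z=3 | obs) = 2/81 / 4/81 = 1/2
P(Z=4 | obs) = 1/81 / 4/81 = 1/4

P(Z = 2 | obs) = 1/4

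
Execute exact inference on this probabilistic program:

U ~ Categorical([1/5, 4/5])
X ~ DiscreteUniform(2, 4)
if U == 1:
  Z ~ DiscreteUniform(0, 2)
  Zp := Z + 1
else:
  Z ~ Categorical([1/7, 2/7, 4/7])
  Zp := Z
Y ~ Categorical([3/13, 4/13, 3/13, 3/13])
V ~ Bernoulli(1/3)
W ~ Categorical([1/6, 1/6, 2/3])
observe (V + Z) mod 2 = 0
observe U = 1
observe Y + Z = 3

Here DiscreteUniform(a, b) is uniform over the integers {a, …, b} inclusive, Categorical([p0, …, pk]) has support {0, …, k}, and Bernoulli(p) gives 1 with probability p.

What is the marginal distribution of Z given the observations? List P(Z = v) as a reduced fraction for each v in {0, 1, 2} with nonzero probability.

P(Z=0) = 6/17, P(Z=1) = 3/17, P(Z=2) = 8/17

Enumerate traces; 27 have nonzero weight after conditioning:
  (U=1, X=2, Z=0, Y=3, V=0, W=0) weight 4/1755
  (U=1, X=2, Z=0, Y=3, V=0, W=1) weight 4/1755
  (U=1, X=2, Z=0, Y=3, V=0, W=2) weight 16/1755
  (U=1, X=2, Z=1, Y=2, V=1, W=0) weight 2/1755
  (U=1, X=2, Z=1, Y=2, V=1, W=1) weight 2/1755
  (U=1, X=2, Z=1, Y=2, V=1, W=2) weight 8/1755
  (U=1, X=2, Z=2, Y=1, V=0, W=0) weight 16/5265
  (U=1, X=2, Z=2, Y=1, V=0, W=1) weight 16/5265
  … 19 more
Group by Z:
  weight(Z=0) = 8/195
  weight(Z=1) = 4/195
  weight(Z=2) = 32/585
Total weight = 8/195 + 4/195 + 32/585 = 68/585
P(Z=0 | obs) = 8/195 / 68/585 = 6/17
P(Z=1 | obs) = 4/195 / 68/585 = 3/17
P(Z=2 | obs) = 32/585 / 68/585 = 8/17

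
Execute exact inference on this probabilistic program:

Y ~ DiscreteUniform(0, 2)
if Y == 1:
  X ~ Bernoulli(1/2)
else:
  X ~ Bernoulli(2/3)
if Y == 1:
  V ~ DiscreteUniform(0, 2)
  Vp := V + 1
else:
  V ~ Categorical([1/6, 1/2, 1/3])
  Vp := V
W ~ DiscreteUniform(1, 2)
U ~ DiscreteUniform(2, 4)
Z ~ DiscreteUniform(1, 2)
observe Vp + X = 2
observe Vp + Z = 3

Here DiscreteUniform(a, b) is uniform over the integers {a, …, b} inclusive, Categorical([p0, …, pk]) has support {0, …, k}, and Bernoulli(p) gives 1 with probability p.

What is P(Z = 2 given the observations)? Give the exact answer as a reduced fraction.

P(Z = 2 | obs) = 15/22

Enumerate traces; 36 have nonzero weight after conditioning:
  (Y=0, X=0, V=2, W=1, U=2, Z=1) weight 1/324
  (Y=0, X=0, V=2, W=1, U=3, Z=1) weight 1/324
  (Y=0, X=0, V=2, W=1, U=4, Z=1) weight 1/324
  (Y=0, X=0, V=2, W=2, U=2, Z=1) weight 1/324
  (Y=0, X=0, V=2, W=2, U=3, Z=1) weight 1/324
  (Y=0, X=0, V=2, W=2, U=4, Z=1) weight 1/324
  (Y=0, X=1, V=1, W=1, U=2, Z=2) weight 1/108
  (Y=0, X=1, V=1, W=1, U=3, Z=2) weight 1/108
  … 28 more
Group by Z:
  weight(Z=1) = 7/108
  weight(Z=2) = 5/36
Total weight = 7/108 + 5/36 = 11/54
P(Z=1 | obs) = 7/108 / 11/54 = 7/22
P(Z=2 | obs) = 5/36 / 11/54 = 15/22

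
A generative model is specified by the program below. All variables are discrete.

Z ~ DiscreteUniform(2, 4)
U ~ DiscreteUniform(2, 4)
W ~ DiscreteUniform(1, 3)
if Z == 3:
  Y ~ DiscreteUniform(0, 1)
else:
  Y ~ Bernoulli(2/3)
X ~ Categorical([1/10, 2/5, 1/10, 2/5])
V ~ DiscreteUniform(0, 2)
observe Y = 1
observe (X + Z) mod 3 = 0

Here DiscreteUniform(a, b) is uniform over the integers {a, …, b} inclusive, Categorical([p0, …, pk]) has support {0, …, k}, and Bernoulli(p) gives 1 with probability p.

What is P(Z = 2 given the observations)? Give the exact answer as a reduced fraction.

Enumerate traces; 108 have nonzero weight after conditioning:
  (Z=2, U=2, W=1, Y=1, X=1, V=0) weight 4/1215
  (Z=2, U=2, W=1, Y=1, X=1, V=1) weight 4/1215
  (Z=2, U=2, W=1, Y=1, X=1, V=2) weight 4/1215
  (Z=2, U=2, W=2, Y=1, X=1, V=0) weight 4/1215
  (Z=2, U=2, W=2, Y=1, X=1, V=1) weight 4/1215
  (Z=2, U=2, W=2, Y=1, X=1, V=2) weight 4/1215
  (Z=2, U=2, W=3, Y=1, X=1, V=0) weight 4/1215
  (Z=2, U=2, W=3, Y=1, X=1, V=1) weight 4/1215
  (Z=3, U=2, W=1, Y=1, X=0, V=0) weight 1/1620
  (Z=4, U=2, W=1, Y=1, X=2, V=0) weight 1/1215
  … 98 more
Group by Z:
  weight(Z=2) = 4/45
  weight(Z=3) = 1/12
  weight(Z=4) = 1/45
Total weight = 4/45 + 1/12 + 1/45 = 7/36
P(Z=2 | obs) = 4/45 / 7/36 = 16/35
P(Z=3 | obs) = 1/12 / 7/36 = 3/7
P(Z=4 | obs) = 1/45 / 7/36 = 4/35

P(Z = 2 | obs) = 16/35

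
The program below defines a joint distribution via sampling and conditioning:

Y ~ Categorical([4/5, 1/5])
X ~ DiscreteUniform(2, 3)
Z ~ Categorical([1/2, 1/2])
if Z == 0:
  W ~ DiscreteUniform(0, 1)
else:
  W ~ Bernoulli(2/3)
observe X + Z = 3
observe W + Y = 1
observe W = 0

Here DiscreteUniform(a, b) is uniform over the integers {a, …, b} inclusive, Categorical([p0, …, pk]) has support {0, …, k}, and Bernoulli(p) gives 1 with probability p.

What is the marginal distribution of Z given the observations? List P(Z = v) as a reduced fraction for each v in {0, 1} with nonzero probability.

P(Z=0) = 3/5, P(Z=1) = 2/5

Enumerate traces; 2 have nonzero weight after conditioning:
  (Y=1, X=2, Z=1, W=0) weight 1/60
  (Y=1, X=3, Z=0, W=0) weight 1/40
Group by Z:
  weight(Z=0) = 1/40
  weight(Z=1) = 1/60
Total weight = 1/40 + 1/60 = 1/24
P(Z=0 | obs) = 1/40 / 1/24 = 3/5
P(Z=1 | obs) = 1/60 / 1/24 = 2/5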